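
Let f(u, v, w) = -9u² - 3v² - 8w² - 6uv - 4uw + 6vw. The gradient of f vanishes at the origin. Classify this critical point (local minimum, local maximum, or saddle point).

The Hessian at the origin is H = [[-18, -6, -4], [-6, -6, 6], [-4, 6, -16]].
An LDLᵀ factorisation of H has diagonal entries -18, -4, -5/3.
That gives 3 negative pivots.
H is negative definite, so the origin is a strict local maximum.

local maximum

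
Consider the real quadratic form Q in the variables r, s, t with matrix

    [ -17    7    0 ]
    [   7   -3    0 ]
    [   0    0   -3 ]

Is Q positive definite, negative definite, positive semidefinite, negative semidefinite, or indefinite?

Symmetric row and column elimination reduces A to a congruent diagonal form with pivots -17, -2/17, -3.
That gives 3 negative pivots.
Hence Q is negative definite.

negative definite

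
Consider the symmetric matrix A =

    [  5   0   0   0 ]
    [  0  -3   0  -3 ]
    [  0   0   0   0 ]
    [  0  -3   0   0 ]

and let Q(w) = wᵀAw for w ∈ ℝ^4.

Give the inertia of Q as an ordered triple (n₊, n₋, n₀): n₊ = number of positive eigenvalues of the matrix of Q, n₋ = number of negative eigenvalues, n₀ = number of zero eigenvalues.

Symmetric row and column elimination reduces A to a congruent diagonal form with pivots 5, -3, 0, 3.
That gives 2 positive, 1 negative, 1 zero pivots.

(2, 1, 1)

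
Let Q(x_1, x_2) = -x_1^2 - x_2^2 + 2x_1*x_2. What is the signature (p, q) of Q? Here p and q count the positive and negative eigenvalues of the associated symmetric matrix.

The symmetric matrix is A = [[-1, 1], [1, -1]].
Congruent diagonalization of A (simultaneous row and column reduction) yields pivots -1, 0.
Counting signs: 1 negative, 1 zero.

(0, 1)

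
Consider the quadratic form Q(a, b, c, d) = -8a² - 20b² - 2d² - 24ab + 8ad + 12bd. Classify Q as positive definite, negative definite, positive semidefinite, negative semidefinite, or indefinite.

negative semidefinite

Write A = [[-8, -12, 0, 4], [-12, -20, 0, 6], [0, 0, 0, 0], [4, 6, 0, -2]].
Row-reducing A symmetrically gives the diagonal entries -8, -2, 0, 0.
Counting signs: 2 negative, 2 zero.
Hence Q is negative semidefinite.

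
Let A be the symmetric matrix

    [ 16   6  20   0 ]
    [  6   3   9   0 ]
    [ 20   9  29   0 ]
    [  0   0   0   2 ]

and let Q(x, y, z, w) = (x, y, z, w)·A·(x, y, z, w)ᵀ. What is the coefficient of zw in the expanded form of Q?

The coefficient of zw is A[3,4] + A[4,3] = 2·0 = 0.

0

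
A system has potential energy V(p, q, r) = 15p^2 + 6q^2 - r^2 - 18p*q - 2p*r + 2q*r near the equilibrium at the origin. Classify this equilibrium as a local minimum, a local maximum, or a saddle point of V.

saddle point

The Hessian at the origin is H = [[30, -18, -2], [-18, 12, 2], [-2, 2, -2]].
An LDLᵀ factorisation of H has diagonal entries 30, 6/5, -8/3.
Counting signs: 2 positive, 1 negative.
H is indefinite, so the origin is a saddle point.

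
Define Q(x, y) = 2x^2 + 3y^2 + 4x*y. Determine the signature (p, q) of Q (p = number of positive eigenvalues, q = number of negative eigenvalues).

(2, 0)

The symmetric matrix is A = [[2, 2], [2, 3]].
An LDLᵀ factorisation of A has diagonal entries 2, 1.
That gives 2 positive pivots.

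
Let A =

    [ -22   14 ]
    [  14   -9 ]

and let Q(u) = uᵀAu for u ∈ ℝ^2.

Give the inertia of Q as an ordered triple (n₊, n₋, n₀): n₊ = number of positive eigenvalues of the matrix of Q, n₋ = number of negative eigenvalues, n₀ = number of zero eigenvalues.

(0, 2, 0)

Applying the same elementary operations to the rows and columns of A produces a congruent diagonal matrix with entries -22, -1/11.
So there are 2 negative pivots.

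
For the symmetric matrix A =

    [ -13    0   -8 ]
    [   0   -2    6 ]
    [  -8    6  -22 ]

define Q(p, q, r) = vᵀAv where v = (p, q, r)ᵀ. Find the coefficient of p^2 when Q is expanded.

The coefficient of p^2 is the diagonal entry A[1,1] = -13.

-13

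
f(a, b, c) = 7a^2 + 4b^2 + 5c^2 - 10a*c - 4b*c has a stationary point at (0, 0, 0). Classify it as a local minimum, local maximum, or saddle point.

The Hessian at the origin is H = [[14, 0, -10], [0, 8, -4], [-10, -4, 10]].
Row-reducing H symmetrically gives the diagonal entries 14, 8, 6/7.
That gives 3 positive pivots.
H is positive definite, so the origin is a strict local minimum.

local minimum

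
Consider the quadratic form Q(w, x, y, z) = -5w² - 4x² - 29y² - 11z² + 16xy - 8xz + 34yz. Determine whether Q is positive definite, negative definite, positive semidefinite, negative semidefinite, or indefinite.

negative definite

The symmetric matrix of Q is A = [[-5, 0, 0, 0], [0, -4, 8, -4], [0, 8, -29, 17], [0, -4, 17, -11]].
Leading principal minors: Δ_1 = -5, Δ_2 = 20, Δ_3 = -260, Δ_4 = 200.
The signs alternate starting with Δ_1 < 0, so by Sylvester's criterion Q is negative definite.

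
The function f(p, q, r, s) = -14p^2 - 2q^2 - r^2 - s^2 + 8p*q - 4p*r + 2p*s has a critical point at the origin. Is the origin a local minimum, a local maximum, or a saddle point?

The Hessian at the origin is H = [[-28, 8, -4, 2], [8, -4, 0, 0], [-4, 0, -2, 0], [2, 0, 0, -2]].
Symmetric row and column elimination reduces H to a congruent diagonal form with pivots -28, -12/7, -2/3, -1.
That gives 4 negative pivots.
H is negative definite, so the origin is a strict local maximum.

local maximum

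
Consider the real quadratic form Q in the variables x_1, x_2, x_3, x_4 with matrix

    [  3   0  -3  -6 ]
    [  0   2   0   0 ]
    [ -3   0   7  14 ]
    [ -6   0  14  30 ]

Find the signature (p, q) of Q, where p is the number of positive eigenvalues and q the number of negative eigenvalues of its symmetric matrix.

(4, 0)

An LDLᵀ factorisation of A has diagonal entries 3, 2, 4, 2.
Counting signs: 4 positive.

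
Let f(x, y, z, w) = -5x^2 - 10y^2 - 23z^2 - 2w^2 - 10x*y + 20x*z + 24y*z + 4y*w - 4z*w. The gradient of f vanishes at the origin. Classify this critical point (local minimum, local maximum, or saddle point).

The Hessian at the origin is H = [[-10, -10, 20, 0], [-10, -20, 24, 4], [20, 24, -46, -4], [0, 4, -4, -4]].
Row-reducing H symmetrically gives the diagonal entries -10, -10, -22/5, -12/11.
So there are 4 negative pivots.
H is negative definite, so the origin is a strict local maximum.

local maximum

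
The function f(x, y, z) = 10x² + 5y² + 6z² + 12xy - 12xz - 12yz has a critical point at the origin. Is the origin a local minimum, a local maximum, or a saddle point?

saddle point

The Hessian at the origin is H = [[20, 12, -12], [12, 10, -12], [-12, -12, 12]].
Symmetric row and column elimination reduces H to a congruent diagonal form with pivots 20, 14/5, -24/7.
Counting signs: 2 positive, 1 negative.
H is indefinite, so the origin is a saddle point.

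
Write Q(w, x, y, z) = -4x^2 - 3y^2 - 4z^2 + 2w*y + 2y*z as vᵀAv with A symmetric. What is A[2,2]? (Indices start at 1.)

The coefficient of x^2 in Q is -4, and that is exactly A[2,2].

-4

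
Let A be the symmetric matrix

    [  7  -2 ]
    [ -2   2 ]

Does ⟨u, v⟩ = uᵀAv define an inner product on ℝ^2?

yes

An LDLᵀ factorisation of A has diagonal entries 7, 10/7.
So there are 2 positive pivots.
Hence Q is positive definite.
⟨·,·⟩ is an inner product exactly when A is positive definite.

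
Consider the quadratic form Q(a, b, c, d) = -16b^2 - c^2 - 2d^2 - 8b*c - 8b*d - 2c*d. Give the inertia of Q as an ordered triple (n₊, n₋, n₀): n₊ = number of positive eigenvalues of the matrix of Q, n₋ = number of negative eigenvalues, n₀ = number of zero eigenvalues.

(0, 2, 2)

The associated matrix is A = [[0, 0, 0, 0], [0, -16, -4, -4], [0, -4, -1, -1], [0, -4, -1, -2]].
Row-reducing A symmetrically gives the diagonal entries 0, -16, 0, -1.
So there are 2 negative, 2 zero pivots.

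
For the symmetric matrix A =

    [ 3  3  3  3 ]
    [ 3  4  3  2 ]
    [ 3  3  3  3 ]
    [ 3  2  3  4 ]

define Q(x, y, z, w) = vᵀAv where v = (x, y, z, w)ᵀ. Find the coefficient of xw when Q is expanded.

6

The coefficient of xw is A[1,4] + A[4,1] = 2·3 = 6.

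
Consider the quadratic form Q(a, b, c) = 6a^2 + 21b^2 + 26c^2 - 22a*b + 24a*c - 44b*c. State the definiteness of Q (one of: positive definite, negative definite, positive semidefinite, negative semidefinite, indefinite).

positive definite

Write A = [[6, -11, 12], [-11, 21, -22], [12, -22, 26]].
Symmetric row and column elimination reduces A to a congruent diagonal form with pivots 6, 5/6, 2.
Counting signs: 3 positive.
Hence Q is positive definite.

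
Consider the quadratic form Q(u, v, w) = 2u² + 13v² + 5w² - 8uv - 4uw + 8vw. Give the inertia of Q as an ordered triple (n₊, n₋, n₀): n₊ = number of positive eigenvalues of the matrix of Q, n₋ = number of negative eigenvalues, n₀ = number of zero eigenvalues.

(3, 0, 0)

Write A = [[2, -4, -2], [-4, 13, 4], [-2, 4, 5]].
An LDLᵀ factorisation of A has diagonal entries 2, 5, 3.
That gives 3 positive pivots.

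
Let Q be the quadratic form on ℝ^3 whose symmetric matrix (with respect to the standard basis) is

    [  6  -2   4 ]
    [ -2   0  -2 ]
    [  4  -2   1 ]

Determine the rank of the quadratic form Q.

3

An LDLᵀ factorisation of A has diagonal entries 6, -2/3, -1.
That gives 1 positive, 2 negative pivots.
The rank is the number of nonzero pivots: 3.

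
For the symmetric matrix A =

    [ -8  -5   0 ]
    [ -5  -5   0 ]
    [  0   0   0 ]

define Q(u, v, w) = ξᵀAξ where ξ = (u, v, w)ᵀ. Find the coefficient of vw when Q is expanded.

0

The coefficient of vw is A[2,3] + A[3,2] = 2·0 = 0.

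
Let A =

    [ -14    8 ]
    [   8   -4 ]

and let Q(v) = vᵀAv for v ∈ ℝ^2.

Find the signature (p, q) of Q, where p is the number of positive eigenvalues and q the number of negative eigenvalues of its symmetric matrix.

(1, 1)

Row-reducing A symmetrically gives the diagonal entries -14, 4/7.
So there are 1 positive, 1 negative pivots.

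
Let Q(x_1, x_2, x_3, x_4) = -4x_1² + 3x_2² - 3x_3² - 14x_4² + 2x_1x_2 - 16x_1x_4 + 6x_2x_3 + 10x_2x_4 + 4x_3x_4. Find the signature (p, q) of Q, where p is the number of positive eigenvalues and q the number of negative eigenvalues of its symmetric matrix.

Write A = [[-4, 1, 0, -8], [1, 3, 3, 5], [0, 3, -3, 2], [-8, 5, 2, -14]].
Symmetric row and column elimination reduces A to a congruent diagonal form with pivots -4, 13/4, -75/13, -2/3.
So there are 1 positive, 3 negative pivots.

(1, 3)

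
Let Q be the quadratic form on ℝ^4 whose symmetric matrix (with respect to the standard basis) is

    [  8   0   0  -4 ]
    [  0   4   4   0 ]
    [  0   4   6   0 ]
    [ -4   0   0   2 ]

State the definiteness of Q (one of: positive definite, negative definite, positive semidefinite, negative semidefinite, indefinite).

Symmetric row and column elimination reduces A to a congruent diagonal form with pivots 8, 4, 2, 0.
Counting signs: 3 positive, 1 zero.
Hence Q is positive semidefinite.

positive semidefinite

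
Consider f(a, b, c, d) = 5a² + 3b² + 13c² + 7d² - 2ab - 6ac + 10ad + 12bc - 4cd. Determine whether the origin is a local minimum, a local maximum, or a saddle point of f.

local minimum

The Hessian at the origin is H = [[10, -2, -6, 10], [-2, 6, 12, 0], [-6, 12, 26, -4], [10, 0, -4, 14]].
Congruent diagonalization of H (simultaneous row and column reduction) yields pivots 10, 28/5, 11/7, 12/11.
Counting signs: 4 positive.
H is positive definite, so the origin is a strict local minimum.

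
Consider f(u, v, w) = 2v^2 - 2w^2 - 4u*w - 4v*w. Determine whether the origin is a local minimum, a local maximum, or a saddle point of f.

saddle point

The Hessian at the origin is H = [[0, 0, -4], [0, 4, -4], [-4, -4, -4]].
H is indefinite, so the origin is a saddle point.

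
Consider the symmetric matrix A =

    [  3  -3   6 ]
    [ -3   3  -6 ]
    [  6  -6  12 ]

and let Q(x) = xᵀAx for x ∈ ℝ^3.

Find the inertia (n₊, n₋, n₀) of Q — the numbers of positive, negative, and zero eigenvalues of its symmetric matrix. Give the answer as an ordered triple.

(1, 0, 2)

Row-reducing A symmetrically gives the diagonal entries 3, 0, 0.
Counting signs: 1 positive, 2 zero.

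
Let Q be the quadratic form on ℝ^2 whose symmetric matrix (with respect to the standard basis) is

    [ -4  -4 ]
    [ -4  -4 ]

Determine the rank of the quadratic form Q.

1

Applying the same elementary operations to the rows and columns of A produces a congruent diagonal matrix with entries -4, 0.
So there are 1 negative, 1 zero pivots.
The rank is the number of nonzero pivots: 1.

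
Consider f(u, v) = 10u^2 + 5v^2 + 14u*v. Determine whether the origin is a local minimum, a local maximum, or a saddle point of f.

local minimum

The Hessian at the origin is H = [[20, 14], [14, 10]].
det H = 20·10 − (14)² = 4 > 0 and H[1,1] = 20 > 0, so H is positive definite.
Therefore the origin is a local minimum.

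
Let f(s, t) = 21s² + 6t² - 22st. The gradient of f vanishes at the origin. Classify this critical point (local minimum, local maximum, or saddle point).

The Hessian at the origin is H = [[42, -22], [-22, 12]].
det H = 42·12 − (-22)² = 20 > 0 and H[1,1] = 42 > 0, so H is positive definite.
Therefore the origin is a local minimum.

local minimum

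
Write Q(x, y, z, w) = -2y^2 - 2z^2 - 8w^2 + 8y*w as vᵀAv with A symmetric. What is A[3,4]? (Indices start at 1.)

0

The coefficient of z·w in Q is 0. For a symmetric A this equals A[3,4] + A[4,3] = 2·A[3,4].
So A[3,4] = 0/2 = 0.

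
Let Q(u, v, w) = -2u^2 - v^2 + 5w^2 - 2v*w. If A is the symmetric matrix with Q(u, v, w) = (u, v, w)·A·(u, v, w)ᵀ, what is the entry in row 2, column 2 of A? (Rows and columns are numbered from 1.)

The coefficient of v^2 in Q is -1, and that is exactly A[2,2].

-1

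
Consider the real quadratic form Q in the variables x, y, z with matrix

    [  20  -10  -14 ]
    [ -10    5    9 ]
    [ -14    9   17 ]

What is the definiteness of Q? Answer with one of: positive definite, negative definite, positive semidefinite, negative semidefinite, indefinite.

A is congruent to a diagonal matrix with 2 positive, 1 negative and 0 zero entries, so Q is indefinite.

indefinite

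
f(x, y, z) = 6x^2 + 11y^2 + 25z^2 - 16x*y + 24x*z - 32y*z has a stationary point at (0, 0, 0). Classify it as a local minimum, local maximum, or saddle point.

local minimum

The Hessian at the origin is H = [[12, -16, 24], [-16, 22, -32], [24, -32, 50]].
An LDLᵀ factorisation of H has diagonal entries 12, 2/3, 2.
So there are 3 positive pivots.
H is positive definite, so the origin is a strict local minimum.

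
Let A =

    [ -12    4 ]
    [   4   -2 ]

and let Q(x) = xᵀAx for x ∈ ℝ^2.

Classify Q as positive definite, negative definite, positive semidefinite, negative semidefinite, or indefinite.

Row-reducing A symmetrically gives the diagonal entries -12, -2/3.
That gives 2 negative pivots.
Hence Q is negative definite.

negative definite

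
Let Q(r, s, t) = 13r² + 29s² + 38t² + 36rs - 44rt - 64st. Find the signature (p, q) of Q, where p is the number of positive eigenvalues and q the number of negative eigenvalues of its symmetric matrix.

(3, 0)

The associated matrix is A = [[13, 18, -22], [18, 29, -32], [-22, -32, 38]].
Applying the same elementary operations to the rows and columns of A produces a congruent diagonal matrix with entries 13, 53/13, 10/53.
Counting signs: 3 positive.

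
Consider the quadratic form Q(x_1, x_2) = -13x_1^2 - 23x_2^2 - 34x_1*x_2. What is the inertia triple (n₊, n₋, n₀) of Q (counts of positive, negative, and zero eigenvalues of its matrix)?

(0, 2, 0)

Write A = [[-13, -17], [-17, -23]].
Applying the same elementary operations to the rows and columns of A produces a congruent diagonal matrix with entries -13, -10/13.
Counting signs: 2 negative.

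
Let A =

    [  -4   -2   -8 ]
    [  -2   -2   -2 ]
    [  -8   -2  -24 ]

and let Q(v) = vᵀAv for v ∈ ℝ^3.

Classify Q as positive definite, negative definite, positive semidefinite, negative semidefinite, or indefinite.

Leading principal minors: Δ_1 = -4, Δ_2 = 4, Δ_3 = -16.
The signs alternate starting with Δ_1 < 0, so by Sylvester's criterion Q is negative definite.

negative definite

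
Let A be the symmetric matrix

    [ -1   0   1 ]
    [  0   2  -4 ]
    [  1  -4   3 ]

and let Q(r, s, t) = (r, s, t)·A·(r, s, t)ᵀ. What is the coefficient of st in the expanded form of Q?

-8

The coefficient of st is A[2,3] + A[3,2] = 2·(-4) = -8.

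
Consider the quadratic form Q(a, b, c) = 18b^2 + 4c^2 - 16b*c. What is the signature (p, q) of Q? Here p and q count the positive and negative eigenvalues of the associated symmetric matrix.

(2, 0)

Write A = [[0, 0, 0], [0, 18, -8], [0, -8, 4]].
Applying the same elementary operations to the rows and columns of A produces a congruent diagonal matrix with entries 0, 18, 4/9.
That gives 2 positive, 1 zero pivots.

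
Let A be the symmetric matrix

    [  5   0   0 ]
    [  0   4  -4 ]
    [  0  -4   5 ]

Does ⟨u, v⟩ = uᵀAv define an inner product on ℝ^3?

Leading principal minors: Δ_1 = 5, Δ_2 = 20, Δ_3 = 20.
All leading principal minors are positive, so by Sylvester's criterion Q is positive definite.
⟨·,·⟩ is an inner product exactly when A is positive definite.

yes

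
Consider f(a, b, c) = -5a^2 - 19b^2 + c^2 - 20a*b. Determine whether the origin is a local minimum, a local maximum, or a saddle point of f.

The Hessian at the origin is H = [[-10, -20, 0], [-20, -38, 0], [0, 0, 2]].
Symmetric row and column elimination reduces H to a congruent diagonal form with pivots -10, 2, 2.
Counting signs: 2 positive, 1 negative.
H is indefinite, so the origin is a saddle point.

saddle point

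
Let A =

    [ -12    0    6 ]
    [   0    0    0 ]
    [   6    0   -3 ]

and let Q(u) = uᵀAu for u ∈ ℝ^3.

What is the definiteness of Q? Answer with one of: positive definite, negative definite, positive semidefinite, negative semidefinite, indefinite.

negative semidefinite

Symmetric row and column elimination reduces A to a congruent diagonal form with pivots -12, 0, 0.
So there are 1 negative, 2 zero pivots.
Hence Q is negative semidefinite.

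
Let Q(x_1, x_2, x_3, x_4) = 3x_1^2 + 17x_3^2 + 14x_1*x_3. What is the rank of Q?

Write A = [[3, 0, 7, 0], [0, 0, 0, 0], [7, 0, 17, 0], [0, 0, 0, 0]].
Applying the same elementary operations to the rows and columns of A produces a congruent diagonal matrix with entries 3, 0, 2/3, 0.
That gives 2 positive, 2 zero pivots.
The rank is the number of nonzero pivots: 2.

2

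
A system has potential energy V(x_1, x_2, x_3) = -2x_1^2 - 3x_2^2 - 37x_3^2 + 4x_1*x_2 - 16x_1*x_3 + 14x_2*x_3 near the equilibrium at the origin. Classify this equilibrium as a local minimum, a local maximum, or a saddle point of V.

local maximum

The Hessian at the origin is H = [[-4, 4, -16], [4, -6, 14], [-16, 14, -74]].
Symmetric row and column elimination reduces H to a congruent diagonal form with pivots -4, -2, -8.
That gives 3 negative pivots.
H is negative definite, so the origin is a strict local maximum.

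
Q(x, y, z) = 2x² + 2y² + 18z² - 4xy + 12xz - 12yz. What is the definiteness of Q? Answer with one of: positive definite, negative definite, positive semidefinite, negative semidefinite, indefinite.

Write A = [[2, -2, 6], [-2, 2, -6], [6, -6, 18]].
Row-reducing A symmetrically gives the diagonal entries 2, 0, 0.
So there are 1 positive, 2 zero pivots.
Hence Q is positive semidefinite.

positive semidefinite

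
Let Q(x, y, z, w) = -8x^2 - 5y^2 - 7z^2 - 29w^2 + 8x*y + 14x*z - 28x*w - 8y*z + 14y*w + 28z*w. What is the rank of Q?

The symmetric matrix is A = [[-8, 4, 7, -14], [4, -5, -4, 7], [7, -4, -7, 14], [-14, 7, 14, -29]].
An LDLᵀ factorisation of A has diagonal entries -8, -3, -19/24, -12/19.
So there are 4 negative pivots.
The rank is the number of nonzero pivots: 4.

4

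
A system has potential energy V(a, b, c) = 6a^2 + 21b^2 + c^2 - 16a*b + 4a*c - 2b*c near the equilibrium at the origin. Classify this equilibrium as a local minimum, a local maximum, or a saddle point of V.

local minimum

The Hessian at the origin is H = [[12, -16, 4], [-16, 42, -2], [4, -2, 2]].
Congruent diagonalization of H (simultaneous row and column reduction) yields pivots 12, 62/3, 4/31.
That gives 3 positive pivots.
H is positive definite, so the origin is a strict local minimum.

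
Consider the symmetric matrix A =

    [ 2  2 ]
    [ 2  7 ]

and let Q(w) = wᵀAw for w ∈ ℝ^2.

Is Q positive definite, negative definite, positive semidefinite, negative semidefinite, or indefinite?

Leading principal minors: Δ_1 = 2, Δ_2 = 10.
All leading principal minors are positive, so by Sylvester's criterion Q is positive definite.

positive definite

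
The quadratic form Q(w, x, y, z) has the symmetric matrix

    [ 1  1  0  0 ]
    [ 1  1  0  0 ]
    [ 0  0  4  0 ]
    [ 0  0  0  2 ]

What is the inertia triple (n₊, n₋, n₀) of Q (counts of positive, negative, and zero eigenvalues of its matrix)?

Congruent diagonalization of A (simultaneous row and column reduction) yields pivots 1, 0, 4, 2.
So there are 3 positive, 1 zero pivots.

(3, 0, 1)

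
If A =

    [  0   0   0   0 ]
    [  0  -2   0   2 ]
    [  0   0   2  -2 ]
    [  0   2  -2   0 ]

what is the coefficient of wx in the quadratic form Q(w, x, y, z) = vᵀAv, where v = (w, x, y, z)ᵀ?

The coefficient of wx is A[1,2] + A[2,1] = 2·0 = 0.

0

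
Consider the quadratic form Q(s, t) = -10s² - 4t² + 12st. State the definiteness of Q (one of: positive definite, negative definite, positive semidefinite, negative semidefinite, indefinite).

negative definite

The symmetric matrix of Q is [[-10, 6], [6, -4]].
For the 2×2 matrix [[-10, 6], [6, -4]]: det = -10·-4 − (6)² = 4, trace = -14.
det > 0 so both eigenvalues share the sign of the trace; trace = -14 < 0 ⇒ both negative.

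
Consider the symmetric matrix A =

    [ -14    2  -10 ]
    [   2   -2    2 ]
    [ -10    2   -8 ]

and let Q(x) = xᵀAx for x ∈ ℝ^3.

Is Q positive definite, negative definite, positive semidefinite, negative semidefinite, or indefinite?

Leading principal minors: Δ_1 = -14, Δ_2 = 24, Δ_3 = -16.
The signs alternate starting with Δ_1 < 0, so by Sylvester's criterion Q is negative definite.

negative definite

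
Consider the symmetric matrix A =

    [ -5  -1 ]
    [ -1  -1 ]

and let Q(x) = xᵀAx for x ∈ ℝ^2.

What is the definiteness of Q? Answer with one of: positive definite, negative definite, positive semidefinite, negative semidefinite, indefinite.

An LDLᵀ factorisation of A has diagonal entries -5, -4/5.
So there are 2 negative pivots.
Hence Q is negative definite.

negative definite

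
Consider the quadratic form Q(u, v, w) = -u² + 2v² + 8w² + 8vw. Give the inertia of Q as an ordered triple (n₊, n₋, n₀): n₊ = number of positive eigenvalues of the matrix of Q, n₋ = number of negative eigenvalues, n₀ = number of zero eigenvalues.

The associated matrix is A = [[-1, 0, 0], [0, 2, 4], [0, 4, 8]].
Symmetric row and column elimination reduces A to a congruent diagonal form with pivots -1, 2, 0.
That gives 1 positive, 1 negative, 1 zero pivots.

(1, 1, 1)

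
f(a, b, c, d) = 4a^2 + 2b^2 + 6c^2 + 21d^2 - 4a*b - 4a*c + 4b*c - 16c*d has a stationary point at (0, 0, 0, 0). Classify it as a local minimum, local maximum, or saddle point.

local minimum

The Hessian at the origin is H = [[8, -4, -4, 0], [-4, 4, 4, 0], [-4, 4, 12, -16], [0, 0, -16, 42]].
Symmetric row and column elimination reduces H to a congruent diagonal form with pivots 8, 2, 8, 10.
So there are 4 positive pivots.
H is positive definite, so the origin is a strict local minimum.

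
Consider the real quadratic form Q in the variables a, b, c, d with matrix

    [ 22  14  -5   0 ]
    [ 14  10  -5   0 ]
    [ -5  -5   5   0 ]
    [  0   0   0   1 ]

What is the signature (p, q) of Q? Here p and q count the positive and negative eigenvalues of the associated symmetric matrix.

(4, 0)

Symmetric row and column elimination reduces A to a congruent diagonal form with pivots 22, 12/11, 5/6, 1.
That gives 4 positive pivots.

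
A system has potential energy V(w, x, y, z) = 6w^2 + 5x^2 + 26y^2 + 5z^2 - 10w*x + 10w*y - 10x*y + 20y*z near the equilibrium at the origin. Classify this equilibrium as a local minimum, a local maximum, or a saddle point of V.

The Hessian at the origin is H = [[12, -10, 10, 0], [-10, 10, -10, 0], [10, -10, 52, 20], [0, 0, 20, 10]].
Row-reducing H symmetrically gives the diagonal entries 12, 5/3, 42, 10/21.
So there are 4 positive pivots.
H is positive definite, so the origin is a strict local minimum.

local minimum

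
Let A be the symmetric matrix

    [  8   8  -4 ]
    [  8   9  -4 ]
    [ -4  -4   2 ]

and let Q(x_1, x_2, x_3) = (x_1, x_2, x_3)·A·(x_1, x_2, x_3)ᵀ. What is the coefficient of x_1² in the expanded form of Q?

8

The coefficient of x_1² is the diagonal entry A[1,1] = 8.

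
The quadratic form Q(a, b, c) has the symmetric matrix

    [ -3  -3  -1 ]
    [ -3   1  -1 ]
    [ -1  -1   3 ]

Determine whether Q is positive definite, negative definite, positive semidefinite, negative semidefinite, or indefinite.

Symmetric row and column elimination reduces A to a congruent diagonal form with pivots -3, 4, 10/3.
That gives 2 positive, 1 negative pivots.
Hence Q is indefinite.

indefinite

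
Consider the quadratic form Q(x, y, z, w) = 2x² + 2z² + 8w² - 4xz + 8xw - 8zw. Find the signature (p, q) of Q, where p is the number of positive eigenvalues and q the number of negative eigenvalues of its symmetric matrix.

The symmetric matrix is A = [[2, 0, -2, 4], [0, 0, 0, 0], [-2, 0, 2, -4], [4, 0, -4, 8]].
Applying the same elementary operations to the rows and columns of A produces a congruent diagonal matrix with entries 2, 0, 0, 0.
That gives 1 positive, 3 zero pivots.

(1, 0)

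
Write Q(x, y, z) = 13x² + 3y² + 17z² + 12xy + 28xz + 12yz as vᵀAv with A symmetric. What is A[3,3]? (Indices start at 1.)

17

The coefficient of z² in Q is 17, and that is exactly A[3,3].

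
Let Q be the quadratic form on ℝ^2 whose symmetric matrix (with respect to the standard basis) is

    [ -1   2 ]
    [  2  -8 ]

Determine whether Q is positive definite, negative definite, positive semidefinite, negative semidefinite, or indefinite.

negative definite

For the 2×2 matrix [[-1, 2], [2, -8]]: det = -1·-8 − (2)² = 4, trace = -9.
det > 0 so both eigenvalues share the sign of the trace; trace = -9 < 0 ⇒ both negative.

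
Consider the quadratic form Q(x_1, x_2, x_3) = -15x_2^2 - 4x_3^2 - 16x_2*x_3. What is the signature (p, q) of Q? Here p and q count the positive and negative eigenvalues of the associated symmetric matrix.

(1, 1)

The symmetric matrix is A = [[0, 0, 0], [0, -15, -8], [0, -8, -4]].
Congruent diagonalization of A (simultaneous row and column reduction) yields pivots 0, -15, 4/15.
So there are 1 positive, 1 negative, 1 zero pivots.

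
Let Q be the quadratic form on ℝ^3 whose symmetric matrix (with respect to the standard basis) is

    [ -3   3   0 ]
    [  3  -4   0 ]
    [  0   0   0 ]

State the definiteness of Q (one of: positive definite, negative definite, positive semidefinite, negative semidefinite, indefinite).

Congruent diagonalization of A (simultaneous row and column reduction) yields pivots -3, -1, 0.
That gives 2 negative, 1 zero pivots.
Hence Q is negative semidefinite.

negative semidefinite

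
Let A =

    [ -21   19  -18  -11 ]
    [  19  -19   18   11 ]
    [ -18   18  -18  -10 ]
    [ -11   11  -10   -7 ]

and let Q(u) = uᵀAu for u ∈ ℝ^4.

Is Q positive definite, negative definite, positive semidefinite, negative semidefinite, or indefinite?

Leading principal minors: Δ_1 = -21, Δ_2 = 38, Δ_3 = -36, Δ_4 = 16.
The signs alternate starting with Δ_1 < 0, so by Sylvester's criterion Q is negative definite.

negative definite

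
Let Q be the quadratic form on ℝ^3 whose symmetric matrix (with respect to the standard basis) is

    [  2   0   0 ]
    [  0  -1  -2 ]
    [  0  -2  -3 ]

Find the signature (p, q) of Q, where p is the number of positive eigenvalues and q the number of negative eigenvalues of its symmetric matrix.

Congruent diagonalization of A (simultaneous row and column reduction) yields pivots 2, -1, 1.
That gives 2 positive, 1 negative pivots.

(2, 1)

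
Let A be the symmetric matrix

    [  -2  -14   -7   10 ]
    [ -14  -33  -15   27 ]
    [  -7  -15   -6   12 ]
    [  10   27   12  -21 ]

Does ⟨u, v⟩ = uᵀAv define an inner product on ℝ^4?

no

Symmetric row and column elimination reduces A to a congruent diagonal form with pivots -2, 65, 93/130, 6/31.
Counting signs: 3 positive, 1 negative.
Hence Q is indefinite.
⟨·,·⟩ is an inner product exactly when A is positive definite.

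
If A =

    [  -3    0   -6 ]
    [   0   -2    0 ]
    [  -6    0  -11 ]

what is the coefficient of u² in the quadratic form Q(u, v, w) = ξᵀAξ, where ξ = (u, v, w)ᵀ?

-3

The coefficient of u² is the diagonal entry A[1,1] = -3.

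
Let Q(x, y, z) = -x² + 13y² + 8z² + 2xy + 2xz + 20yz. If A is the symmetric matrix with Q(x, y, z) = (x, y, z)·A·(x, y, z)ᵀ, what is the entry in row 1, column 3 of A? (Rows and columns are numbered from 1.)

1

The coefficient of x·z in Q is 2. For a symmetric A this equals A[1,3] + A[3,1] = 2·A[1,3].
So A[1,3] = 2/2 = 1.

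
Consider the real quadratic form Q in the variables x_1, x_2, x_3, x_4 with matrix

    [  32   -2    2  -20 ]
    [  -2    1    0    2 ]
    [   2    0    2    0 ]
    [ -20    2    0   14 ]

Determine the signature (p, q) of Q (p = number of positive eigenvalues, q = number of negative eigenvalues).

(4, 0)

Applying the same elementary operations to the rows and columns of A produces a congruent diagonal matrix with entries 32, 7/8, 13/7, 2/13.
Counting signs: 4 positive.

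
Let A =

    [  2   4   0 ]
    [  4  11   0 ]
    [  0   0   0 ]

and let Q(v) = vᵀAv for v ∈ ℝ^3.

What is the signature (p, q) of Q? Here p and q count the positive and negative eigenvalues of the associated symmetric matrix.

Symmetric row and column elimination reduces A to a congruent diagonal form with pivots 2, 3, 0.
So there are 2 positive, 1 zero pivots.

(2, 0)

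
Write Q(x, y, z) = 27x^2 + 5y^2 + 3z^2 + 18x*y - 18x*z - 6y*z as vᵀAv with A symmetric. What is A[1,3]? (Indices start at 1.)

The coefficient of x·z in Q is -18. For a symmetric A this equals A[1,3] + A[3,1] = 2·A[1,3].
So A[1,3] = -18/2 = -9.

-9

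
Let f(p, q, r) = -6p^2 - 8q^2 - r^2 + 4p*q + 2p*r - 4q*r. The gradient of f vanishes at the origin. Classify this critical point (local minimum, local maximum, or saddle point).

The Hessian at the origin is H = [[-12, 4, 2], [4, -16, -4], [2, -4, -2]].
Symmetric row and column elimination reduces H to a congruent diagonal form with pivots -12, -44/3, -10/11.
So there are 3 negative pivots.
H is negative definite, so the origin is a strict local maximum.

local maximum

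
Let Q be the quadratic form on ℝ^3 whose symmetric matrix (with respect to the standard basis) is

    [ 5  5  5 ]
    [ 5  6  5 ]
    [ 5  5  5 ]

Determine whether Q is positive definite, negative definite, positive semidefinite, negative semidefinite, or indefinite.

Congruent diagonalization of A (simultaneous row and column reduction) yields pivots 5, 1, 0.
So there are 2 positive, 1 zero pivots.
Hence Q is positive semidefinite.

positive semidefinite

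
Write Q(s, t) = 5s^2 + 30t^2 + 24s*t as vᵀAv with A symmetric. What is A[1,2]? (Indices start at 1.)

The coefficient of s·t in Q is 24. For a symmetric A this equals A[1,2] + A[2,1] = 2·A[1,2].
So A[1,2] = 24/2 = 12.

12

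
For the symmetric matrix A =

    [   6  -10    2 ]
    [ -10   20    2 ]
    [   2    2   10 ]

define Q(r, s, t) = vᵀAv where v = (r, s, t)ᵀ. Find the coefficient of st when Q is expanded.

The coefficient of st is A[2,3] + A[3,2] = 2·2 = 4.

4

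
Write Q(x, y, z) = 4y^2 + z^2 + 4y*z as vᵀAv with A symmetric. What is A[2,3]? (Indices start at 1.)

2

The coefficient of y·z in Q is 4. For a symmetric A this equals A[2,3] + A[3,2] = 2·A[2,3].
So A[2,3] = 4/2 = 2.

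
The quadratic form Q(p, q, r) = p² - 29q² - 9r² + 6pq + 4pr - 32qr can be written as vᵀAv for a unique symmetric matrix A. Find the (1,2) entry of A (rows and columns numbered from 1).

The coefficient of p·q in Q is 6. For a symmetric A this equals A[1,2] + A[2,1] = 2·A[1,2].
So A[1,2] = 6/2 = 3.

3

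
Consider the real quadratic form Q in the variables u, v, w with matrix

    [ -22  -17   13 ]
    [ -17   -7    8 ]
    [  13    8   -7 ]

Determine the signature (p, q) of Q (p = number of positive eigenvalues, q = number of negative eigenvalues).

Congruent diagonalization of A (simultaneous row and column reduction) yields pivots -22, 135/22, 0.
Counting signs: 1 positive, 1 negative, 1 zero.

(1, 1)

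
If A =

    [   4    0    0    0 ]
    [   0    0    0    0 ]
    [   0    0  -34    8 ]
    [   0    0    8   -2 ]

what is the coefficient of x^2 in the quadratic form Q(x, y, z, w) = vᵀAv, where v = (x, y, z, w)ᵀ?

The coefficient of x^2 is the diagonal entry A[1,1] = 4.

4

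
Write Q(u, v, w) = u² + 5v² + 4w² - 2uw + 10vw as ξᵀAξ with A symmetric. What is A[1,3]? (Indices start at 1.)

The coefficient of u·w in Q is -2. For a symmetric A this equals A[1,3] + A[3,1] = 2·A[1,3].
So A[1,3] = -2/2 = -1.

-1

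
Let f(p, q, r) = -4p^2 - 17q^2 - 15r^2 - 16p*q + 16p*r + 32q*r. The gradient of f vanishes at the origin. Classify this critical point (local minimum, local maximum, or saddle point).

The Hessian at the origin is H = [[-8, -16, 16], [-16, -34, 32], [16, 32, -30]].
Congruent diagonalization of H (simultaneous row and column reduction) yields pivots -8, -2, 2.
That gives 1 positive, 2 negative pivots.
H is indefinite, so the origin is a saddle point.

saddle point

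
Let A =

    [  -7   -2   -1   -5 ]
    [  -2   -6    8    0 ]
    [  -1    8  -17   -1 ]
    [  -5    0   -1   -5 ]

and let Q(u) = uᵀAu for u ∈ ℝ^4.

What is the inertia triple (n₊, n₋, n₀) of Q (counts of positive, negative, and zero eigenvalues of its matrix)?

Applying the same elementary operations to the rows and columns of A produces a congruent diagonal matrix with entries -7, -38/7, -80/19, -1/5.
Counting signs: 4 negative.

(0, 4, 0)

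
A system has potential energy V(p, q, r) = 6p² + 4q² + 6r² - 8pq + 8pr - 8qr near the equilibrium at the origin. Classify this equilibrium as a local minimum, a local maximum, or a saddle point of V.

local minimum

The Hessian at the origin is H = [[12, -8, 8], [-8, 8, -8], [8, -8, 12]].
An LDLᵀ factorisation of H has diagonal entries 12, 8/3, 4.
So there are 3 positive pivots.
H is positive definite, so the origin is a strict local minimum.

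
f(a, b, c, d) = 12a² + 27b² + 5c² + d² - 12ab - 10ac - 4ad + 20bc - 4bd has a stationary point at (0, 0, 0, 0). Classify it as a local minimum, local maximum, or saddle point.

The Hessian at the origin is H = [[24, -12, -10, -4], [-12, 54, 20, -4], [-10, 20, 10, 0], [-4, -4, 0, 2]].
Applying the same elementary operations to the rows and columns of H produces a congruent diagonal matrix with entries 24, 48, 55/48, 6/11.
Counting signs: 4 positive.
H is positive definite, so the origin is a strict local minimum.

local minimum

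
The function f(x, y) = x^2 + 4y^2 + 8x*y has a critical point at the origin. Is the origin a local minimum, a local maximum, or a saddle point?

The Hessian at the origin is H = [[2, 8], [8, 8]].
det H = 2·8 − (8)² = -48 < 0, so H is indefinite.
Therefore the origin is a saddle point.

saddle point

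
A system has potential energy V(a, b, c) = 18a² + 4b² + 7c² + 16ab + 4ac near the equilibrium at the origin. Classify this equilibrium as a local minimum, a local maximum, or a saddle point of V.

local minimum

The Hessian at the origin is H = [[36, 16, 4], [16, 8, 0], [4, 0, 14]].
Applying the same elementary operations to the rows and columns of H produces a congruent diagonal matrix with entries 36, 8/9, 10.
That gives 3 positive pivots.
H is positive definite, so the origin is a strict local minimum.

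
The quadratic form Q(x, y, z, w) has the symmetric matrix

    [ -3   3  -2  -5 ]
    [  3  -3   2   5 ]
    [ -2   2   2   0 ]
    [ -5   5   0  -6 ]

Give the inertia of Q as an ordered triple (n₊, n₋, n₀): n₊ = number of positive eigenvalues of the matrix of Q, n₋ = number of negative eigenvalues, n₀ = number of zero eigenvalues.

Applying the same elementary operations to the rows and columns of A produces a congruent diagonal matrix with entries -3, 0, 10/3, -1.
So there are 1 positive, 2 negative, 1 zero pivots.

(1, 2, 1)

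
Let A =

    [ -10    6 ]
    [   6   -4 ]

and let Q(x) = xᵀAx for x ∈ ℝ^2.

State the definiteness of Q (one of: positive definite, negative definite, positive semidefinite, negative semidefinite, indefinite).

negative definite

Row-reducing A symmetrically gives the diagonal entries -10, -2/5.
So there are 2 negative pivots.
Hence Q is negative definite.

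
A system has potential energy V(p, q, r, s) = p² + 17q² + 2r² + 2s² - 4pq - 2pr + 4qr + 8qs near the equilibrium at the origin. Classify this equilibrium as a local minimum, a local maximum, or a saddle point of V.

local minimum

The Hessian at the origin is H = [[2, -4, -2, 0], [-4, 34, 4, 8], [-2, 4, 4, 0], [0, 8, 0, 4]].
Row-reducing H symmetrically gives the diagonal entries 2, 26, 2, 20/13.
Counting signs: 4 positive.
H is positive definite, so the origin is a strict local minimum.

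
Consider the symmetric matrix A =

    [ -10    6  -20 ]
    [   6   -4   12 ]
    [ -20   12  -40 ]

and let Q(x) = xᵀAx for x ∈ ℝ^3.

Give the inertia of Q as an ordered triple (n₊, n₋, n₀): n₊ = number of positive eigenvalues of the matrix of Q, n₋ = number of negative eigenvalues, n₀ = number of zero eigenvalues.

Row-reducing A symmetrically gives the diagonal entries -10, -2/5, 0.
Counting signs: 2 negative, 1 zero.

(0, 2, 1)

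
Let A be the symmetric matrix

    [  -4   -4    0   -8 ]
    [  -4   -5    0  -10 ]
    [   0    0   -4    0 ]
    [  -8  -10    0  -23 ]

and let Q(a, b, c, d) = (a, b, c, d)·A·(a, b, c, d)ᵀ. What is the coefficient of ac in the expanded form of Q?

The coefficient of ac is A[1,3] + A[3,1] = 2·0 = 0.

0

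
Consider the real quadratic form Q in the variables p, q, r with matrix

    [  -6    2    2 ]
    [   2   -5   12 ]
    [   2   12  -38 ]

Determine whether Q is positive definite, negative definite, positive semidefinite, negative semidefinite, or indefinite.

negative definite

Leading principal minors: Δ_1 = -6, Δ_2 = 26, Δ_3 = -8.
The signs alternate starting with Δ_1 < 0, so by Sylvester's criterion Q is negative definite.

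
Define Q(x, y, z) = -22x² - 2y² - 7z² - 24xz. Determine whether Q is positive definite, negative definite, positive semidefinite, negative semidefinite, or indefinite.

negative definite

The symmetric matrix of Q is A = [[-22, 0, -12], [0, -2, 0], [-12, 0, -7]].
Leading principal minors: Δ_1 = -22, Δ_2 = 44, Δ_3 = -20.
The signs alternate starting with Δ_1 < 0, so by Sylvester's criterion Q is negative definite.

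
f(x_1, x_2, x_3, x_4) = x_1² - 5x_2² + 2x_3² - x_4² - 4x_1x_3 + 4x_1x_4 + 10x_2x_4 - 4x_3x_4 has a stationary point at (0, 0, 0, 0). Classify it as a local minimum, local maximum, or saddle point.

saddle point

The Hessian at the origin is H = [[2, 0, -4, 4], [0, -10, 0, 10], [-4, 0, 4, -4], [4, 10, -4, -2]].
Applying the same elementary operations to the rows and columns of H produces a congruent diagonal matrix with entries 2, -10, -4, 4.
That gives 2 positive, 2 negative pivots.
H is indefinite, so the origin is a saddle point.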